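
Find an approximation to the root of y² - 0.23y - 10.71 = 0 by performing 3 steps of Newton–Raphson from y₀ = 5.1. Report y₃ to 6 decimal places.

3.389656

f'(y) = 2y - 0.23
y_0 = 5.100000: f = 14.127000, f' = 9.970000 → y_1 = 5.100000 - (14.127000)/(9.970000) = 3.683049
y_1 = 3.683049: f = 2.007750, f' = 7.136098 → y_2 = 3.683049 - (2.007750)/(7.136098) = 3.401698
y_2 = 3.401698: f = 0.079158, f' = 6.573396 → y_3 = 3.401698 - (0.079158)/(6.573396) = 3.389656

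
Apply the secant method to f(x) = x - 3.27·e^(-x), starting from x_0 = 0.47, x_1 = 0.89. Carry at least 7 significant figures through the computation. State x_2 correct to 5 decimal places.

1.05968

f(x_0) = -1.573757, f(x_1) = -0.452844
x_2 = 0.890000 - (-0.452844)·(0.890000 - 0.470000)/(-0.452844 - (-1.573757)) = 1.059678; f(x_2) = -0.073597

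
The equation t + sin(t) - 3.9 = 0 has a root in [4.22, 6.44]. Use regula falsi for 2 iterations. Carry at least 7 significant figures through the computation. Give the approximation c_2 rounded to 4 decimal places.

f(4.220000) = -0.561206, f(6.440000) = 2.696173
step 1: c = 4.602479, f(c) = -0.291487 < 0 → new bracket [4.602479, 6.440000]
step 2: c = 4.781754, f(c) = -0.115841 < 0 → new bracket [4.781754, 6.440000]

4.7818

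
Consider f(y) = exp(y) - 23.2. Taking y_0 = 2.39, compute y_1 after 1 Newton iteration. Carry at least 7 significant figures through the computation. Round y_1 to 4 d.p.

3.5158

f'(y) = exp(y)
y_0 = 2.390000: f = -12.286506, f' = 10.913494 → y_1 = 2.390000 - (-12.286506)/(10.913494) = 3.515809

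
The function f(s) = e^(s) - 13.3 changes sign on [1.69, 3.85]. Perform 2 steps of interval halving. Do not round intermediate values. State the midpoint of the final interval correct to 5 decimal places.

2.50000

f(1.690000) = -7.880519, f(3.850000) = 33.693063 (opposite signs)
step 1: m = 2.770000, f(m) = 2.658634 > 0 → root in [1.690000, 2.770000]
step 2: m = 2.230000, f(m) = -4.000134 < 0 → root in [2.230000, 2.770000]
Midpoint of [2.230000, 2.770000] = 2.500000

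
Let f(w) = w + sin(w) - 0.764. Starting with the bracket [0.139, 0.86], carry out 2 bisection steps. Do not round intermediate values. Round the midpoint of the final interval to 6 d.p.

f(0.139000) = -0.486447, f(0.860000) = 0.853843 (opposite signs)
step 1: m = 0.499500, f(m) = 0.214487 > 0 → root in [0.139000, 0.499500]
step 2: m = 0.319250, f(m) = -0.130895 < 0 → root in [0.319250, 0.499500]
Midpoint of [0.319250, 0.499500] = 0.409375

0.409375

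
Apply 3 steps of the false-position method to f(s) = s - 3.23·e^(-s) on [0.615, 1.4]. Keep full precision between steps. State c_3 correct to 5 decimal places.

1.08870

False-position update: c = (a·f(b) − b·f(a))/(f(b) − f(a)); replace the endpoint whose sign matches f(c).
f(0.615000) = -1.131270, f(1.400000) = 0.603492
step 1: c = 1.126913, f(c) = 0.080289 > 0 → new bracket [0.615000, 1.126913]
step 2: c = 1.092989, f(c) = 0.010250 > 0 → new bracket [0.615000, 1.092989]
step 3: c = 1.088697, f(c) = 0.001301 > 0 → new bracket [0.615000, 1.088697]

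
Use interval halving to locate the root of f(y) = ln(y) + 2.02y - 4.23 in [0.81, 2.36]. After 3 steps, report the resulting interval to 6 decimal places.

f(0.810000) = -2.804521, f(2.360000) = 1.395862 (opposite signs)
step 1: m = 1.585000, f(m) = -0.567716 < 0 → root in [1.585000, 2.360000]
step 2: m = 1.972500, f(m) = 0.433752 > 0 → root in [1.585000, 1.972500]
step 3: m = 1.778750, f(m) = -0.061014 < 0 → root in [1.778750, 1.972500]

[1.778750, 1.972500]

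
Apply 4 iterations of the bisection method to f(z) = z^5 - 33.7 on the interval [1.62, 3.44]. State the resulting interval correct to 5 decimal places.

[1.96125, 2.07500]

f(1.620000) = -22.542290, f(3.440000) = 448.017266 (opposite signs)
step 1: m = 2.530000, f(m) = 69.957948 > 0 → root in [1.620000, 2.530000]
step 2: m = 2.075000, f(m) = 4.767194 > 0 → root in [1.620000, 2.075000]
step 3: m = 1.847500, f(m) = -12.176037 < 0 → root in [1.847500, 2.075000]
step 4: m = 1.961250, f(m) = -4.682180 < 0 → root in [1.961250, 2.075000]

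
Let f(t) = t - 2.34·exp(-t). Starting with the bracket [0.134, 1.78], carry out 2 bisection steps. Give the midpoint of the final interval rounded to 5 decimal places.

f(0.134000) = -1.912541, f(1.780000) = 1.385387 (opposite signs)
step 1: m = 0.957000, f(m) = 0.058339 > 0 → root in [0.134000, 0.957000]
step 2: m = 0.545500, f(m) = -0.810652 < 0 → root in [0.545500, 0.957000]
Midpoint of [0.545500, 0.957000] = 0.751250

0.75125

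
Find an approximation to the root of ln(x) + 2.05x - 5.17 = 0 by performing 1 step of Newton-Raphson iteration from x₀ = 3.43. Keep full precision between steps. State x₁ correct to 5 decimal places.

2.10862

f'(x) = 1/x + 2.05
x_0 = 3.430000: f = 3.094060, f' = 2.341545 → x_1 = 3.430000 - (3.094060)/(2.341545) = 2.108625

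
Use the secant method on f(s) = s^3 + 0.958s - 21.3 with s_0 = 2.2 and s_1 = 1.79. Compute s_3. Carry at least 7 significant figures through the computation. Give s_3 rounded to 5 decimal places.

f(s_0) = -8.544400, f(s_1) = -13.849841
s_2 = 1.790000 - (-13.849841)·(1.790000 - 2.200000)/(-13.849841 - (-8.544400)) = 2.860304; f(s_2) = 4.841288
s_3 = 2.860304 - (4.841288)·(2.860304 - 1.790000)/(4.841288 - (-13.849841)) = 2.583079; f(s_3) = -1.590342

2.58308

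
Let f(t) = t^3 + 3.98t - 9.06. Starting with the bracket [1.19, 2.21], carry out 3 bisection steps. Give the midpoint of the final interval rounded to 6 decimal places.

f(1.190000) = -2.638641, f(2.210000) = 10.529661 (opposite signs)
step 1: m = 1.700000, f(m) = 2.619000 > 0 → root in [1.190000, 1.700000]
step 2: m = 1.445000, f(m) = -0.291704 < 0 → root in [1.445000, 1.700000]
step 3: m = 1.572500, f(m) = 1.086959 > 0 → root in [1.445000, 1.572500]
Midpoint of [1.445000, 1.572500] = 1.508750

1.508750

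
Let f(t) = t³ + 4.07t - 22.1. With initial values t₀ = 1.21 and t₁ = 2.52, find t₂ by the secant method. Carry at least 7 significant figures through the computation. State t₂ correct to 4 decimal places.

f(t_0) = -15.403739, f(t_1) = 4.159408
t_2 = 2.520000 - (4.159408)·(2.520000 - 1.210000)/(4.159408 - (-15.403739)) = 2.241475; f(t_2) = -1.715554

2.2415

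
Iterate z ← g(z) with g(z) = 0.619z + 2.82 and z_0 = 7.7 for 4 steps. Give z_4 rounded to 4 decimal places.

z_1 = g(7.700000) = 7.586300
z_2 = g(7.586300) = 7.515920
z_3 = g(7.515920) = 7.472354
z_4 = g(7.472354) = 7.445387

7.4454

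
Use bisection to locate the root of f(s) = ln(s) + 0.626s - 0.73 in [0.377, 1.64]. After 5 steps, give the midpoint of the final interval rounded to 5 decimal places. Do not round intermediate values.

1.06770

f(0.377000) = -1.469508, f(1.640000) = 0.791336 (opposite signs)
step 1: m = 1.008500, f(m) = -0.090215 < 0 → root in [1.008500, 1.640000]
step 2: m = 1.324250, f(m) = 0.379827 > 0 → root in [1.008500, 1.324250]
step 3: m = 1.166375, f(m) = 0.154051 > 0 → root in [1.008500, 1.166375]
step 4: m = 1.087438, f(m) = 0.034560 > 0 → root in [1.008500, 1.087438]
step 5: m = 1.047969, f(m) = -0.027118 < 0 → root in [1.047969, 1.087438]
Midpoint of [1.047969, 1.087438] = 1.067703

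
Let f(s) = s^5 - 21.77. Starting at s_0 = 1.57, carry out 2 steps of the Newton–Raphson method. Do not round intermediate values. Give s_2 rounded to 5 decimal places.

f'(s) = 5s^4
s_0 = 1.570000: f = -12.231101, f' = 30.378660 → s_1 = 1.570000 - (-12.231101)/(30.378660) = 1.972621
s_1 = 1.972621: f = 8.098869, f' = 75.708567 → s_2 = 1.972621 - (8.098869)/(75.708567) = 1.865647

1.86565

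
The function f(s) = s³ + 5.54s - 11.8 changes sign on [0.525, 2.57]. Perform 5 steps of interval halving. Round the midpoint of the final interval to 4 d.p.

f(0.525000) = -8.746797, f(2.570000) = 19.412393 (opposite signs)
step 1: m = 1.547500, f(m) = 0.479035 > 0 → root in [0.525000, 1.547500]
step 2: m = 1.036250, f(m) = -4.946435 < 0 → root in [1.036250, 1.547500]
step 3: m = 1.291875, f(m) = -2.486949 < 0 → root in [1.291875, 1.547500]
step 4: m = 1.419687, f(m) = -1.073533 < 0 → root in [1.419687, 1.547500]
step 5: m = 1.483594, f(m) = -0.315426 < 0 → root in [1.483594, 1.547500]
Midpoint of [1.483594, 1.547500] = 1.515547

1.5155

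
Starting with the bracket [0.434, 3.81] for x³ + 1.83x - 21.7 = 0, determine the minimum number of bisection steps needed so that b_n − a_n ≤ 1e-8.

29

Initial width b − a = 3.81 − 0.434 = 3.376000.
After n steps the width is (b−a)/2^n; need (b−a)/2^n ≤ 1e-8.
So n ≥ log₂(3.376000/1e-8) = log₂(337600000.0000) ≈ 28.3307.
Hence n = 29.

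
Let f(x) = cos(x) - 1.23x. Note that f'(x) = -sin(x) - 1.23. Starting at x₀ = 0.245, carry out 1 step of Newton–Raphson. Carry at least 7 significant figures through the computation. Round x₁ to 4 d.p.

0.6992

x_0 = 0.245000: f = 0.668787, f' = -1.472556 → x_1 = 0.245000 - (0.668787)/(-1.472556) = 0.699168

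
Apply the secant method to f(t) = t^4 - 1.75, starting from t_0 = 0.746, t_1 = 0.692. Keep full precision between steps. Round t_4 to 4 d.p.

f(t_0) = -1.440290, f(t_1) = -1.520689
t_2 = 0.692000 - (-1.520689)·(0.692000 - 0.746000)/(-1.520689 - (-1.440290)) = 1.713367; f(t_2) = 6.867903
t_3 = 1.713367 - (6.867903)·(1.713367 - 0.692000)/(6.867903 - (-1.520689)) = 0.877154; f(t_3) = -1.158025
t_4 = 0.877154 - (-1.158025)·(0.877154 - 1.713367)/(-1.158025 - (6.867903)) = 0.997807; f(t_4) = -0.758741

0.9978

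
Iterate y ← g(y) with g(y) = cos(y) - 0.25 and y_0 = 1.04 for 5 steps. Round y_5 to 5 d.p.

y_1 = g(1.040000) = 0.256220
y_2 = g(0.256220) = 0.717355
y_3 = g(0.717355) = 0.503547
y_4 = g(0.503547) = 0.625876
y_5 = g(0.625876) = 0.560450

0.56045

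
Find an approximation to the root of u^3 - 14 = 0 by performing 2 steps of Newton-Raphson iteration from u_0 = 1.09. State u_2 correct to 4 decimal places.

Newton update: u ← u − f(u)/f'(u).
f'(u) = 3u^2
u_0 = 1.090000: f = -12.704971, f' = 3.564300 → u_1 = 1.090000 - (-12.704971)/(3.564300) = 4.654507
u_1 = 4.654507: f = 86.837243, f' = 64.993296 → u_2 = 4.654507 - (86.837243)/(64.993296) = 3.318411

3.3184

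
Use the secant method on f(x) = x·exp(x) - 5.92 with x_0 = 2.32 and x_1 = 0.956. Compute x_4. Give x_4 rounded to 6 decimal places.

1.406315

f(x_0) = 17.687564, f(x_1) = -3.433185
x_2 = 0.956000 - (-3.433185)·(0.956000 - 2.320000)/(-3.433185 - (17.687564)) = 1.177719; f(x_2) = -2.095996
x_3 = 1.177719 - (-2.095996)·(1.177719 - 0.956000)/(-2.095996 - (-3.433185)) = 1.525255; f(x_3) = 1.090552
x_4 = 1.525255 - (1.090552)·(1.525255 - 1.177719)/(1.090552 - (-2.095996)) = 1.406315; f(x_4) = -0.180979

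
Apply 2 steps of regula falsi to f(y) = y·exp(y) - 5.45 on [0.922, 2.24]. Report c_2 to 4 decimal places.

f(0.922000) = -3.131802, f(2.240000) = 15.591062
step 1: c = 1.142464, f(c) = -1.868968 < 0 → new bracket [1.142464, 2.240000]
step 2: c = 1.259947, f(c) = -1.008391 < 0 → new bracket [1.259947, 2.240000]

1.2599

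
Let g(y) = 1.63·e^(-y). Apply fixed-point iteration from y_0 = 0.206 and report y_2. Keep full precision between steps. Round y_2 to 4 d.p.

y_1 = g(0.206000) = 1.326548
y_2 = g(1.326548) = 0.432589

0.4326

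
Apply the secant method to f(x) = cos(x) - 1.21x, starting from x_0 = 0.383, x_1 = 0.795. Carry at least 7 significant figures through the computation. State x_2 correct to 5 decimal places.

Secant update: x_(k+1) = x_k − f(x_k)·(x_k − x_(k-1))/(f(x_k) − f(x_(k-1))).
f(x_0) = 0.464118, f(x_1) = -0.261665
x_2 = 0.795000 - (-0.261665)·(0.795000 - 0.383000)/(-0.261665 - (0.464118)) = 0.646462; f(x_2) = 0.016000

0.64646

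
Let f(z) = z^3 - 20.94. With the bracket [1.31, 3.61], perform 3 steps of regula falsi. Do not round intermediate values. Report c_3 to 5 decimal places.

2.72075

False-position update: c = (a·f(b) − b·f(a))/(f(b) − f(a)); replace the endpoint whose sign matches f(c).
f(1.310000) = -18.691909, f(3.610000) = 26.105881
step 1: c = 2.269677, f(c) = -9.247916 < 0 → new bracket [2.269677, 3.610000]
step 2: c = 2.620281, f(c) = -2.949484 < 0 → new bracket [2.620281, 3.610000]
step 3: c = 2.720750, f(c) = -0.799703 < 0 → new bracket [2.720750, 3.610000]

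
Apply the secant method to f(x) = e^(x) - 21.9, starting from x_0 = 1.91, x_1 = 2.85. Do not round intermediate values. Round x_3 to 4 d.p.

3.0656

f(x_0) = -15.146911, f(x_1) = -4.612218
x_2 = 2.850000 - (-4.612218)·(2.850000 - 1.910000)/(-4.612218 - (-15.146911)) = 3.261544; f(x_2) = 4.189777
x_3 = 3.261544 - (4.189777)·(3.261544 - 2.850000)/(4.189777 - (-4.612218)) = 3.065648; f(x_3) = -0.451654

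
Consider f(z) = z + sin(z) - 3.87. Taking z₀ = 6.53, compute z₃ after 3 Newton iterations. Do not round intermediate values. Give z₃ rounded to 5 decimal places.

4.85932

f'(z) = 1 + cos(z)
z_0 = 6.530000: f = 2.904316, f' = 1.969696 → z_1 = 6.530000 - (2.904316)/(1.969696) = 5.055500
z_1 = 5.055500: f = 0.243787, f' = 1.336418 → z_2 = 5.055500 - (0.243787)/(1.336418) = 4.873082
z_2 = 4.873082: f = 0.015965, f' = 1.160002 → z_3 = 4.873082 - (0.015965)/(1.160002) = 4.859319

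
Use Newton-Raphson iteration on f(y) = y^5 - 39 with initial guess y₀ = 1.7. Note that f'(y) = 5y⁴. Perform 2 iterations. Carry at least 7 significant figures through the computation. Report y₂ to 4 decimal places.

2.1168

y_0 = 1.700000: f = -24.801430, f' = 41.760500 → y_1 = 1.700000 - (-24.801430)/(41.760500) = 2.293897
y_1 = 2.293897: f = 24.513996, f' = 138.441264 → y_2 = 2.293897 - (24.513996)/(138.441264) = 2.116825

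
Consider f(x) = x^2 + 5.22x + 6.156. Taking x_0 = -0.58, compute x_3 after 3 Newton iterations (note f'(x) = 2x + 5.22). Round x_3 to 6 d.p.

-1.798119

Newton update: x ← x − f(x)/f'(x).
x_0 = -0.580000: f = 3.464800, f' = 4.060000 → x_1 = -0.580000 - (3.464800)/(4.060000) = -1.433399
x_1 = -1.433399: f = 0.728290, f' = 2.353202 → x_2 = -1.433399 - (0.728290)/(2.353202) = -1.742888
x_2 = -1.742888: f = 0.095783, f' = 1.734224 → x_3 = -1.742888 - (0.095783)/(1.734224) = -1.798119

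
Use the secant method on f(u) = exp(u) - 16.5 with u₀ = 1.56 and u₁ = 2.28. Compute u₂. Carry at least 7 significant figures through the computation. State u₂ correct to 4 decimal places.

f(u_0) = -11.741179, f(u_1) = -6.723320
u_2 = 2.280000 - (-6.723320)·(2.280000 - 1.560000)/(-6.723320 - (-11.741179)) = 3.244712; f(u_2) = 9.154326

3.2447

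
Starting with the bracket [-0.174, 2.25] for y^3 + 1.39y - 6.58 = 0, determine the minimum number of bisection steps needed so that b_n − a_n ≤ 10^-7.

Initial width b − a = 2.25 − -0.174 = 2.424000.
After n steps the width is (b−a)/2^n; need (b−a)/2^n ≤ 10^-7.
So n ≥ log₂(2.424000/10^-7) = log₂(24240000.0000) ≈ 24.5309.
Hence n = 25.

25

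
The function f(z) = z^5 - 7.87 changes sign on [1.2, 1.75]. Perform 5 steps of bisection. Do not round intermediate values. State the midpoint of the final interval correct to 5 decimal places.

f(1.200000) = -5.381680, f(1.750000) = 8.543086 (opposite signs)
step 1: m = 1.475000, f(m) = -0.888317 < 0 → root in [1.475000, 1.750000]
step 2: m = 1.612500, f(m) = 3.031810 > 0 → root in [1.475000, 1.612500]
step 3: m = 1.543750, f(m) = 0.897683 > 0 → root in [1.475000, 1.543750]
step 4: m = 1.509375, f(m) = -0.035960 < 0 → root in [1.509375, 1.543750]
step 5: m = 1.526563, f(m) = 0.420352 > 0 → root in [1.509375, 1.526563]
Midpoint of [1.509375, 1.526563] = 1.517969

1.51797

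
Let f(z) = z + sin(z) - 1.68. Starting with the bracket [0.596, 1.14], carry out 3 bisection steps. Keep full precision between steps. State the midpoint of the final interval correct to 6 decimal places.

0.902000

f(0.596000) = -0.522663, f(1.140000) = 0.368633 (opposite signs)
step 1: m = 0.868000, f(m) = -0.048962 < 0 → root in [0.868000, 1.140000]
step 2: m = 1.004000, f(m) = 0.167625 > 0 → root in [0.868000, 1.004000]
step 3: m = 0.936000, f(m) = 0.061192 > 0 → root in [0.868000, 0.936000]
Midpoint of [0.868000, 0.936000] = 0.902000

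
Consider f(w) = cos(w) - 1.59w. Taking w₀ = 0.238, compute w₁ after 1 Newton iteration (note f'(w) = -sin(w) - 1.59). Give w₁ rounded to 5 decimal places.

0.56301

w_0 = 0.238000: f = 0.593391, f' = -1.825759 → w_1 = 0.238000 - (0.593391)/(-1.825759) = 0.563011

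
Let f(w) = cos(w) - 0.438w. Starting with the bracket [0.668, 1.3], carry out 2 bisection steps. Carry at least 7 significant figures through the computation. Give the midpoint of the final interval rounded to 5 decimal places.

f(0.668000) = 0.492478, f(1.300000) = -0.301901 (opposite signs)
step 1: m = 0.984000, f(m) = 0.122704 > 0 → root in [0.984000, 1.300000]
step 2: m = 1.142000, f(m) = -0.084420 < 0 → root in [0.984000, 1.142000]
Midpoint of [0.984000, 1.142000] = 1.063000

1.06300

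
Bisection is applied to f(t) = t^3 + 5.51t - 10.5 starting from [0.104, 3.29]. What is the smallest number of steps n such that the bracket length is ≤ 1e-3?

Initial width b − a = 3.29 − 0.104 = 3.186000.
After n steps the width is (b−a)/2^n; need (b−a)/2^n ≤ 1e-3.
So n ≥ log₂(3.186000/1e-3) = log₂(3186.0000) ≈ 11.6375.
Hence n = 12.

12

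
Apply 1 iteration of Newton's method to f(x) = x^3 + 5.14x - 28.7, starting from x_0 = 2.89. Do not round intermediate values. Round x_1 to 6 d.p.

f'(x) = 3x^2 + 5.14
x_0 = 2.890000: f = 10.292169, f' = 30.196300 → x_1 = 2.890000 - (10.292169)/(30.196300) = 2.549158

2.549158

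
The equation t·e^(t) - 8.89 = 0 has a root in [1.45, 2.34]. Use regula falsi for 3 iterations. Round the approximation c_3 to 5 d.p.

1.65808

f(1.450000) = -2.708484, f(2.340000) = 15.402094
step 1: c = 1.583102, f(c) = -1.180233 < 0 → new bracket [1.583102, 2.340000]
step 2: c = 1.636973, f(c) = -0.476627 < 0 → new bracket [1.636973, 2.340000]
step 3: c = 1.658076, f(c) = -0.186425 < 0 → new bracket [1.658076, 2.340000]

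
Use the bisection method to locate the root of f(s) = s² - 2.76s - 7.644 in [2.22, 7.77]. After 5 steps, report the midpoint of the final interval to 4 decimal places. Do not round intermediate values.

4.3880

f(2.220000) = -8.842800, f(7.770000) = 31.283700 (opposite signs)
step 1: m = 4.995000, f(m) = 3.519825 > 0 → root in [2.220000, 4.995000]
step 2: m = 3.607500, f(m) = -4.586644 < 0 → root in [3.607500, 4.995000]
step 3: m = 4.301250, f(m) = -1.014698 < 0 → root in [4.301250, 4.995000]
step 4: m = 4.648125, f(m) = 1.132241 > 0 → root in [4.301250, 4.648125]
step 5: m = 4.474687, f(m) = 0.028691 > 0 → root in [4.301250, 4.474687]
Midpoint of [4.301250, 4.474687] = 4.387969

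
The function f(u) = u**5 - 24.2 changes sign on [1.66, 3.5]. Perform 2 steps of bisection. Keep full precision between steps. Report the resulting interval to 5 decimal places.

[1.66000, 2.12000]

f(1.660000) = -11.595070, f(3.500000) = 501.018750 (opposite signs)
step 1: m = 2.580000, f(m) = 90.113765 > 0 → root in [1.660000, 2.580000]
step 2: m = 2.120000, f(m) = 18.623218 > 0 → root in [1.660000, 2.120000]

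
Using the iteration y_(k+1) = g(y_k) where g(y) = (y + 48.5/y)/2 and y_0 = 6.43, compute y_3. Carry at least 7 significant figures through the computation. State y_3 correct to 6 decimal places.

6.964194

y_1 = g(6.430000) = 6.986384
y_2 = g(6.986384) = 6.964229
y_3 = g(6.964229) = 6.964194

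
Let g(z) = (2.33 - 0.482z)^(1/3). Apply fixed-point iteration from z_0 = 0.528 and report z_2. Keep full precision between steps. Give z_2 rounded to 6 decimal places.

1.197023

z_1 = g(0.528000) = 1.275580
z_2 = g(1.275580) = 1.197023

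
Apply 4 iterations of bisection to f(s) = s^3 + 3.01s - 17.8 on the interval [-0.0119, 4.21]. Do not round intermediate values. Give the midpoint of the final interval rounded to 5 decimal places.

2.23098

f(-0.011900) = -17.835821, f(4.210000) = 69.490561 (opposite signs)
step 1: m = 2.099050, f(m) = -2.233422 < 0 → root in [2.099050, 4.210000]
step 2: m = 3.154525, f(m) = 23.085887 > 0 → root in [2.099050, 3.154525]
step 3: m = 2.626787, f(m) = 8.231497 > 0 → root in [2.099050, 2.626787]
step 4: m = 2.362919, f(m) = 2.505471 > 0 → root in [2.099050, 2.362919]
Midpoint of [2.099050, 2.362919] = 2.230984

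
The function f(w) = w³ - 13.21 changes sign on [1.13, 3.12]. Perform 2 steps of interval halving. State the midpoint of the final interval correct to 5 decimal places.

f(1.130000) = -11.767103, f(3.120000) = 17.161328 (opposite signs)
step 1: m = 2.125000, f(m) = -3.614297 < 0 → root in [2.125000, 3.120000]
step 2: m = 2.622500, f(m) = 4.826260 > 0 → root in [2.125000, 2.622500]
Midpoint of [2.125000, 2.622500] = 2.373750

2.37375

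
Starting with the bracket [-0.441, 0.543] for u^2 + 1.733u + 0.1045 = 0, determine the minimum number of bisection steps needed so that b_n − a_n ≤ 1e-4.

14

Initial width b − a = 0.543 − -0.441 = 0.984000.
After n steps the width is (b−a)/2^n; need (b−a)/2^n ≤ 1e-4.
So n ≥ log₂(0.984000/1e-4) = log₂(9840.0000) ≈ 13.2644.
Hence n = 14.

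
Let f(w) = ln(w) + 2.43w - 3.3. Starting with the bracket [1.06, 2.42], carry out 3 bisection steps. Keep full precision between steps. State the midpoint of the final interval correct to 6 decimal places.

1.315000

f(1.060000) = -0.665931, f(2.420000) = 3.464368 (opposite signs)
step 1: m = 1.740000, f(m) = 1.482085 > 0 → root in [1.060000, 1.740000]
step 2: m = 1.400000, f(m) = 0.438472 > 0 → root in [1.060000, 1.400000]
step 3: m = 1.230000, f(m) = -0.104086 < 0 → root in [1.230000, 1.400000]
Midpoint of [1.230000, 1.400000] = 1.315000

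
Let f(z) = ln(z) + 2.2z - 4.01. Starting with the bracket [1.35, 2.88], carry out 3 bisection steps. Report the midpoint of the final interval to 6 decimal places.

f(1.350000) = -0.739895, f(2.880000) = 3.383790 (opposite signs)
step 1: m = 2.115000, f(m) = 1.392055 > 0 → root in [1.350000, 2.115000]
step 2: m = 1.732500, f(m) = 0.351065 > 0 → root in [1.350000, 1.732500]
step 3: m = 1.541250, f(m) = -0.186656 < 0 → root in [1.541250, 1.732500]
Midpoint of [1.541250, 1.732500] = 1.636875

1.636875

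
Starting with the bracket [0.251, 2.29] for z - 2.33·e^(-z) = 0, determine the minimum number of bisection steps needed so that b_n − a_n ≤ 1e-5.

18

Initial width b − a = 2.29 − 0.251 = 2.039000.
After n steps the width is (b−a)/2^n; need (b−a)/2^n ≤ 1e-5.
So n ≥ log₂(2.039000/1e-5) = log₂(203900.0000) ≈ 17.6375.
Hence n = 18.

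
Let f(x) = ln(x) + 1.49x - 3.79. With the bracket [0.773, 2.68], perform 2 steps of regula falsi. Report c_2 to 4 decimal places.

False-position update: c = (a·f(b) − b·f(a))/(f(b) − f(a)); replace the endpoint whose sign matches f(c).
f(0.773000) = -2.895706, f(2.680000) = 1.189017
step 1: c = 2.124894, f(c) = 0.129814 > 0 → new bracket [0.773000, 2.124894]
step 2: c = 2.066889, f(c) = 0.015710 > 0 → new bracket [0.773000, 2.066889]

2.0669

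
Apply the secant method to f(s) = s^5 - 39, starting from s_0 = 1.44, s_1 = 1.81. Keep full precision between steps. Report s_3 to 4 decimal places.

f(s_0) = -32.808264, f(s_1) = -19.573576
s_2 = 1.810000 - (-19.573576)·(1.810000 - 1.440000)/(-19.573576 - (-32.808264)) = 2.357215; f(s_2) = 33.777343
s_3 = 2.357215 - (33.777343)·(2.357215 - 1.810000)/(33.777343 - (-19.573576)) = 2.010764; f(s_3) = -6.129538

2.0108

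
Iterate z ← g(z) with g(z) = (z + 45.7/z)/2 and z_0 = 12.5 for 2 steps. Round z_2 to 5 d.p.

6.86767

z_1 = g(12.500000) = 8.078000
z_2 = g(8.078000) = 6.867670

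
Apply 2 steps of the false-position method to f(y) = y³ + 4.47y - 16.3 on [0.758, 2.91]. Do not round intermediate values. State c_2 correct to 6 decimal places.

f(0.758000) = -12.476220, f(2.910000) = 21.349871
step 1: c = 1.551731, f(c) = -5.627394 < 0 → new bracket [1.551731, 2.910000]
step 2: c = 1.835063, f(c) = -1.917775 < 0 → new bracket [1.835063, 2.910000]

1.835063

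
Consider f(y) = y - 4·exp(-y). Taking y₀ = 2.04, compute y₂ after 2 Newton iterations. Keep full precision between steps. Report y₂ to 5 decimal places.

1.19488

Newton update: y ← y − f(y)/f'(y).
f'(y) = 1 + 4·exp(-y)
y_0 = 2.040000: f = 1.519885, f' = 1.520115 → y_1 = 2.040000 - (1.519885)/(1.520115) = 1.040151
y_1 = 1.040151: f = -0.373454, f' = 2.413605 → y_2 = 1.040151 - (-0.373454)/(2.413605) = 1.194880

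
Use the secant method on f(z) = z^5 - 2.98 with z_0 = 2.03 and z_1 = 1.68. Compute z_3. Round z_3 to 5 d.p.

1.35935

f(z_0) = 31.493088, f(z_1) = 10.402782
z_2 = 1.680000 - (10.402782)·(1.680000 - 2.030000)/(10.402782 - (31.493088)) = 1.507363; f(z_2) = 4.801957
z_3 = 1.507363 - (4.801957)·(1.507363 - 1.680000)/(4.801957 - (10.402782)) = 1.359349; f(z_3) = 1.661469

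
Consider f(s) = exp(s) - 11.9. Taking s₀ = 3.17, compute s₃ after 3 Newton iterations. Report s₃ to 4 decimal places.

f'(s) = exp(s)
s_0 = 3.170000: f = 11.907484, f' = 23.807484 → s_1 = 3.170000 - (11.907484)/(23.807484) = 2.669843
s_1 = 2.669843: f = 2.537700, f' = 14.437700 → s_2 = 2.669843 - (2.537700)/(14.437700) = 2.494074
s_2 = 2.494074: f = 0.210512, f' = 12.110512 → s_3 = 2.494074 - (0.210512)/(12.110512) = 2.476691

2.4767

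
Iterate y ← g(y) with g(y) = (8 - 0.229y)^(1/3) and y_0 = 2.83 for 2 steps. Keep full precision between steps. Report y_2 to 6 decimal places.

1.962183

y_1 = g(2.830000) = 1.944466
y_2 = g(1.944466) = 1.962183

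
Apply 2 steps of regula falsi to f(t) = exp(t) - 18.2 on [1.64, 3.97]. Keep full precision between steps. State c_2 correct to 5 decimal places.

2.60721

f(1.640000) = -13.044830, f(3.970000) = 34.784531
step 1: c = 2.275477, f(c) = -8.467440 < 0 → new bracket [2.275477, 3.970000]
step 2: c = 2.607214, f(c) = -4.638786 < 0 → new bracket [2.607214, 3.970000]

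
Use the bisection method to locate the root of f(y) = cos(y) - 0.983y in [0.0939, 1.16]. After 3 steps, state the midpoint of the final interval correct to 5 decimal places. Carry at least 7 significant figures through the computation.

0.69358

f(0.093900) = 0.903291, f(1.160000) = -0.740940 (opposite signs)
step 1: m = 0.626950, f(m) = 0.193529 > 0 → root in [0.626950, 1.160000]
step 2: m = 0.893475, f(m) = -0.251578 < 0 → root in [0.626950, 0.893475]
step 3: m = 0.760212, f(m) = -0.022599 < 0 → root in [0.626950, 0.760212]
Midpoint of [0.626950, 0.760212] = 0.693581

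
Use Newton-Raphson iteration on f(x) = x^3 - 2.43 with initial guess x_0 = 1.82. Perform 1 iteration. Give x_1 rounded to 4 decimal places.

Newton update: x ← x − f(x)/f'(x).
f'(x) = 3x^2
x_0 = 1.820000: f = 3.598568, f' = 9.937200 → x_1 = 1.820000 - (3.598568)/(9.937200) = 1.457869

1.4579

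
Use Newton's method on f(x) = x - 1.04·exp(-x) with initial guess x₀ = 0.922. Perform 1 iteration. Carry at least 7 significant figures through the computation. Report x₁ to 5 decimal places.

f'(x) = 1 + 1.04·exp(-x)
x_0 = 0.922000: f = 0.508368, f' = 1.413632 → x_1 = 0.922000 - (0.508368)/(1.413632) = 0.562381

0.56238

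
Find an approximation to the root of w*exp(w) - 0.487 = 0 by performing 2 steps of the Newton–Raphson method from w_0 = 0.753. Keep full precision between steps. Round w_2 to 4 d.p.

Newton update: w ← w − f(w)/f'(w).
f'(w) = (w+1)*exp(w)
w_0 = 0.753000: f = 1.111890, f' = 3.722251 → w_1 = 0.753000 - (1.111890)/(3.722251) = 0.454285
w_1 = 0.454285: f = 0.228521, f' = 2.290569 → w_2 = 0.454285 - (0.228521)/(2.290569) = 0.354519

0.3545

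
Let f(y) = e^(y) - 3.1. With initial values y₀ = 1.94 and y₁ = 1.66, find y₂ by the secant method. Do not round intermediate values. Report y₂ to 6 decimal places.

Secant update: y_(k+1) = y_k − f(y_k)·(y_k − y_(k-1))/(f(y_k) − f(y_(k-1))).
f(y_0) = 3.858751, f(y_1) = 2.159311
y_2 = 1.660000 - (2.159311)·(1.660000 - 1.940000)/(2.159311 - (3.858751)) = 1.304232; f(y_2) = 0.584857

1.304232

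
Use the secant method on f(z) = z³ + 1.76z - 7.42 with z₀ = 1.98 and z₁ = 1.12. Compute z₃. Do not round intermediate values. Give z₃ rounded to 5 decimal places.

1.68142

f(z_0) = 3.827192, f(z_1) = -4.043872
z_2 = 1.120000 - (-4.043872)·(1.120000 - 1.980000)/(-4.043872 - (3.827192)) = 1.561837; f(z_2) = -0.861320
z_3 = 1.561837 - (-0.861320)·(1.561837 - 1.120000)/(-0.861320 - (-4.043872)) = 1.681415; f(z_3) = 0.292918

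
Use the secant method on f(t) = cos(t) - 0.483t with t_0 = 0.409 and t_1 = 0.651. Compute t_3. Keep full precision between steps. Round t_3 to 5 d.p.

1.03422

f(t_0) = 0.719972, f(t_1) = 0.481045
t_2 = 0.651000 - (0.481045)·(0.651000 - 0.409000)/(0.481045 - (0.719972)) = 1.138233; f(t_2) = -0.130567
t_3 = 1.138233 - (-0.130567)·(1.138233 - 0.651000)/(-0.130567 - (0.481045)) = 1.034218; f(t_3) = 0.011670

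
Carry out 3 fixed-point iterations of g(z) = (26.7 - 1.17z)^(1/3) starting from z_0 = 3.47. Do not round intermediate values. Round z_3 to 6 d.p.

2.858382

z_1 = g(3.470000) = 2.828955
z_2 = g(2.828955) = 2.859856
z_3 = g(2.859856) = 2.858382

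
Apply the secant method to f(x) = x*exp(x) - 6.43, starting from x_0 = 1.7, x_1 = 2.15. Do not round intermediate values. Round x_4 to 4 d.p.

f(x_0) = 2.875711, f(x_1) = 12.027446
x_2 = 2.150000 - (12.027446)·(2.150000 - 1.700000)/(12.027446 - (2.875711)) = 1.558598; f(x_2) = 0.976703
x_3 = 1.558598 - (0.976703)·(1.558598 - 2.150000)/(0.976703 - (12.027446)) = 1.506328; f(x_3) = 0.363752
x_4 = 1.506328 - (0.363752)·(1.506328 - 1.558598)/(0.363752 - (0.976703)) = 1.475309; f(x_4) = 0.020620

1.4753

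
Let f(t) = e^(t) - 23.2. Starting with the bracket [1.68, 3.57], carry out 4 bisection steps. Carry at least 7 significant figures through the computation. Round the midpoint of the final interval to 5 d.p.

f(1.680000) = -17.834444, f(3.570000) = 12.316593 (opposite signs)
step 1: m = 2.625000, f(m) = -9.395426 < 0 → root in [2.625000, 3.570000]
step 2: m = 3.097500, f(m) = -1.057474 < 0 → root in [3.097500, 3.570000]
step 3: m = 3.333750, f(m) = 4.843307 > 0 → root in [3.097500, 3.333750]
step 4: m = 3.215625, f(m) = 1.718861 > 0 → root in [3.097500, 3.215625]
Midpoint of [3.097500, 3.215625] = 3.156563

3.15656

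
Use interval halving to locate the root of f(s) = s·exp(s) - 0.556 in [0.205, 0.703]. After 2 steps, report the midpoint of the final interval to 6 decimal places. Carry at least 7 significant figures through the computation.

f(0.205000) = -0.304357, f(0.703000) = 0.863922 (opposite signs)
step 1: m = 0.454000, f(m) = 0.158867 > 0 → root in [0.205000, 0.454000]
step 2: m = 0.329500, f(m) = -0.097905 < 0 → root in [0.329500, 0.454000]
Midpoint of [0.329500, 0.454000] = 0.391750

0.391750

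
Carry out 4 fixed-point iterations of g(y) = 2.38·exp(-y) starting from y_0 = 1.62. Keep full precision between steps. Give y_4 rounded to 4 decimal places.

1.3890

y_1 = g(1.620000) = 0.470999
y_2 = g(0.470999) = 1.486020
y_3 = g(1.486020) = 0.538526
y_4 = g(0.538526) = 1.388987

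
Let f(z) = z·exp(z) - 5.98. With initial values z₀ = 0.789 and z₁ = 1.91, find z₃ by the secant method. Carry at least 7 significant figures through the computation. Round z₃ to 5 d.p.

1.36387

Secant update: z_(k+1) = z_k − f(z_k)·(z_k − z_(k-1))/(f(z_k) − f(z_(k-1))).
f(z_0) = -4.243258, f(z_1) = 6.918400
z_2 = 1.910000 - (6.918400)·(1.910000 - 0.789000)/(6.918400 - (-4.243258)) = 1.215164; f(z_2) = -1.883871
z_3 = 1.215164 - (-1.883871)·(1.215164 - 1.910000)/(-1.883871 - (6.918400)) = 1.363873; f(z_3) = -0.645464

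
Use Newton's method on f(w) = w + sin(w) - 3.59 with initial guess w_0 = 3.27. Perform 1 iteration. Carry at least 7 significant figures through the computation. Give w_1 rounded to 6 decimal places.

f'(w) = 1 + cos(w)
w_0 = 3.270000: f = -0.448055, f' = 0.008233 → w_1 = 3.270000 - (-0.448055)/(0.008233) = 57.692460

57.692460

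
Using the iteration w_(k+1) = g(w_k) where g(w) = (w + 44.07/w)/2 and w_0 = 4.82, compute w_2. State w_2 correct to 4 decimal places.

w_1 = g(4.820000) = 6.981577
w_2 = g(6.981577) = 6.646952

6.6470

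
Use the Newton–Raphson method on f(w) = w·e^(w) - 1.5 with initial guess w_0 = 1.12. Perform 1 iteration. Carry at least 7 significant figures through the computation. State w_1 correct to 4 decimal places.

f'(w) = (w + 1)·e^(w)
w_0 = 1.120000: f = 1.932637, f' = 6.497491 → w_1 = 1.120000 - (1.932637)/(6.497491) = 0.822556

0.8226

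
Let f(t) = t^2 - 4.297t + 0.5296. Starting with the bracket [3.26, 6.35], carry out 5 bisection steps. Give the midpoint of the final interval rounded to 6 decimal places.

4.177344

f(3.260000) = -2.851020, f(6.350000) = 13.566150 (opposite signs)
step 1: m = 4.805000, f(m) = 2.970540 > 0 → root in [3.260000, 4.805000]
step 2: m = 4.032500, f(m) = -0.536996 < 0 → root in [4.032500, 4.805000]
step 3: m = 4.418750, f(m) = 1.067583 > 0 → root in [4.032500, 4.418750]
step 4: m = 4.225625, f(m) = 0.227996 > 0 → root in [4.032500, 4.225625]
step 5: m = 4.129062, f(m) = -0.163824 < 0 → root in [4.129062, 4.225625]
Midpoint of [4.129062, 4.225625] = 4.177344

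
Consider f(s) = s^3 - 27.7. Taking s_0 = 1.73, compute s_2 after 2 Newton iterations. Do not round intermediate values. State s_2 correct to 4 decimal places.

3.3396

f'(s) = 3s^2
s_0 = 1.730000: f = -22.522283, f' = 8.978700 → s_1 = 1.730000 - (-22.522283)/(8.978700) = 4.238412
s_1 = 4.238412: f = 48.439436, f' = 53.892421 → s_2 = 4.238412 - (48.439436)/(53.892421) = 3.339595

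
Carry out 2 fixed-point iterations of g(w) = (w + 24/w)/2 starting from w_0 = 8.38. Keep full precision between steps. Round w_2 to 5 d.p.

4.94547

w_1 = g(8.380000) = 5.621981
w_2 = g(5.621981) = 4.945469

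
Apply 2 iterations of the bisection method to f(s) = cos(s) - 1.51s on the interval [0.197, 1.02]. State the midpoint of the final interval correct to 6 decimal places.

0.505625

f(0.197000) = 0.683188, f(1.020000) = -1.016834 (opposite signs)
step 1: m = 0.608500, f(m) = -0.098329 < 0 → root in [0.197000, 0.608500]
step 2: m = 0.402750, f(m) = 0.311834 > 0 → root in [0.402750, 0.608500]
Midpoint of [0.402750, 0.608500] = 0.505625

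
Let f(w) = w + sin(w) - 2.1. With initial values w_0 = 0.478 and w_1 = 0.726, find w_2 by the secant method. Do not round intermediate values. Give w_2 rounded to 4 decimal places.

f(w_0) = -1.161996, f(w_1) = -0.710116
w_2 = 0.726000 - (-0.710116)·(0.726000 - 0.478000)/(-0.710116 - (-1.161996)) = 1.115725; f(w_2) = -0.086045

1.1157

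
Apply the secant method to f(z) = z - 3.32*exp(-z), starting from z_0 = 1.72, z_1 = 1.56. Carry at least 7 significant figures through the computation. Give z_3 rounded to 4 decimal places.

1.1102

f(z_0) = 1.125500, f(z_1) = 0.862348
z_2 = 1.560000 - (0.862348)·(1.560000 - 1.720000)/(0.862348 - (1.125500)) = 1.035681; f(z_2) = -0.142868
z_3 = 1.035681 - (-0.142868)·(1.035681 - 1.560000)/(-0.142868 - (0.862348)) = 1.110201; f(z_3) = 0.016284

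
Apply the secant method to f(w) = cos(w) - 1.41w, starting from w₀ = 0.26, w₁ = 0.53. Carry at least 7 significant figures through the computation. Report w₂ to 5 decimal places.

0.59440

f(w_0) = 0.599790, f(w_1) = 0.115507
w_2 = 0.530000 - (0.115507)·(0.530000 - 0.260000)/(0.115507 - (0.599790)) = 0.594398; f(w_2) = -0.009616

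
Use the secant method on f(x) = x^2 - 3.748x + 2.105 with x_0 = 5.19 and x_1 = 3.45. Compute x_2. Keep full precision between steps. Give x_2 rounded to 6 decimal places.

3.229865

Secant update: x_(k+1) = x_k − f(x_k)·(x_k − x_(k-1))/(f(x_k) − f(x_(k-1))).
f(x_0) = 9.588980, f(x_1) = 1.076900
x_2 = 3.450000 - (1.076900)·(3.450000 - 5.190000)/(1.076900 - (9.588980)) = 3.229865; f(x_2) = 0.431494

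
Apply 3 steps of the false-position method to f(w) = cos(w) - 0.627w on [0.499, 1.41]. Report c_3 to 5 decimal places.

f(0.499000) = 0.565189, f(1.410000) = -0.723966
step 1: c = 0.898399, f(c) = 0.059567 > 0 → new bracket [0.898399, 1.410000]
step 2: c = 0.937293, f(c) = 0.004289 > 0 → new bracket [0.937293, 1.410000]
step 3: c = 0.940077, f(c) = 0.000297 > 0 → new bracket [0.940077, 1.410000]

0.94008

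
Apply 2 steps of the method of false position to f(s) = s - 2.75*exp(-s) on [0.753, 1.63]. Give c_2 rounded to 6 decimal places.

False-position update: c = (a·f(b) − b·f(a))/(f(b) − f(a)); replace the endpoint whose sign matches f(c).
f(0.753000) = -0.542117, f(1.630000) = 1.091194
step 1: c = 1.044088, f(c) = 0.076052 > 0 → new bracket [0.753000, 1.044088]
step 2: c = 1.008276, f(c) = 0.004945 > 0 → new bracket [0.753000, 1.008276]

1.008276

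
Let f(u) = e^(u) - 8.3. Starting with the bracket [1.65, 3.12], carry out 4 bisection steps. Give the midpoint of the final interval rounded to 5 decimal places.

2.15531

f(1.650000) = -3.093020, f(3.120000) = 14.346380 (opposite signs)
step 1: m = 2.385000, f(m) = 2.559063 > 0 → root in [1.650000, 2.385000]
step 2: m = 2.017500, f(m) = -0.780497 < 0 → root in [2.017500, 2.385000]
step 3: m = 2.201250, f(m) = 0.736302 > 0 → root in [2.017500, 2.201250]
step 4: m = 2.109375, f(m) = -0.056912 < 0 → root in [2.109375, 2.201250]
Midpoint of [2.109375, 2.201250] = 2.155312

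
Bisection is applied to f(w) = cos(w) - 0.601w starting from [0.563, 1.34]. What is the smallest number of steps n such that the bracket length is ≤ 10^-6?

20

Initial width b − a = 1.34 − 0.563 = 0.777000.
After n steps the width is (b−a)/2^n; need (b−a)/2^n ≤ 10^-6.
So n ≥ log₂(0.777000/10^-6) = log₂(777000.0000) ≈ 19.5676.
Hence n = 20.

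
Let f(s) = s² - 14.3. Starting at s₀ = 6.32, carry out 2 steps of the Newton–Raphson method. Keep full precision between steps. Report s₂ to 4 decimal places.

3.8118

Newton update: s ← s − f(s)/f'(s).
f'(s) = 2s
s_0 = 6.320000: f = 25.642400, f' = 12.640000 → s_1 = 6.320000 - (25.642400)/(12.640000) = 4.291329
s_1 = 4.291329: f = 4.115506, f' = 8.582658 → s_2 = 4.291329 - (4.115506)/(8.582658) = 3.811815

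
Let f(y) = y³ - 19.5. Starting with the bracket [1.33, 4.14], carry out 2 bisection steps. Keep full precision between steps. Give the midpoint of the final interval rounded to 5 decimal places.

f(1.330000) = -17.147363, f(4.140000) = 51.457944 (opposite signs)
step 1: m = 2.735000, f(m) = 0.958415 > 0 → root in [1.330000, 2.735000]
step 2: m = 2.032500, f(m) = -11.103628 < 0 → root in [2.032500, 2.735000]
Midpoint of [2.032500, 2.735000] = 2.383750

2.38375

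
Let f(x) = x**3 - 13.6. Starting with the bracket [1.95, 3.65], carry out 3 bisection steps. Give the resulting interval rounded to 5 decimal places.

[2.37500, 2.58750]

f(1.950000) = -6.185125, f(3.650000) = 35.027125 (opposite signs)
step 1: m = 2.800000, f(m) = 8.352000 > 0 → root in [1.950000, 2.800000]
step 2: m = 2.375000, f(m) = -0.203516 < 0 → root in [2.375000, 2.800000]
step 3: m = 2.587500, f(m) = 3.723717 > 0 → root in [2.375000, 2.587500]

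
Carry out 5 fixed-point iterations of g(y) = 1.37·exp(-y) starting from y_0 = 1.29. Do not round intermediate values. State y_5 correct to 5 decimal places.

0.61431

y_1 = g(1.290000) = 0.377121
y_2 = g(0.377121) = 0.939591
y_3 = g(0.939591) = 0.535379
y_4 = g(0.535379) = 0.802063
y_5 = g(0.802063) = 0.614312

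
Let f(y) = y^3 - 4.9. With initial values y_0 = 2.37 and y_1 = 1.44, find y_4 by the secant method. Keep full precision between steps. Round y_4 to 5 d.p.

1.69771

f(y_0) = 8.412053, f(y_1) = -1.914016
y_2 = 1.440000 - (-1.914016)·(1.440000 - 2.370000)/(-1.914016 - (8.412053)) = 1.612383; f(y_2) = -0.708164
y_3 = 1.612383 - (-0.708164)·(1.612383 - 1.440000)/(-0.708164 - (-1.914016)) = 1.713618; f(y_3) = 0.132018
y_4 = 1.713618 - (0.132018)·(1.713618 - 1.612383)/(0.132018 - (-0.708164)) = 1.697711; f(y_4) = -0.006819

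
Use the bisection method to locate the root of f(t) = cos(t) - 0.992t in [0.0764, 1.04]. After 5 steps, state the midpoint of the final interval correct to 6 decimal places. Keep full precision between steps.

0.753931

f(0.076400) = 0.921294, f(1.040000) = -0.525460 (opposite signs)
step 1: m = 0.558200, f(m) = 0.294475 > 0 → root in [0.558200, 1.040000]
step 2: m = 0.799100, f(m) = -0.095355 < 0 → root in [0.558200, 0.799100]
step 3: m = 0.678650, f(m) = 0.105200 > 0 → root in [0.678650, 0.799100]
step 4: m = 0.738875, f(m) = 0.006263 > 0 → root in [0.738875, 0.799100]
step 5: m = 0.768987, f(m) = -0.044220 < 0 → root in [0.738875, 0.768987]
Midpoint of [0.738875, 0.768987] = 0.753931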